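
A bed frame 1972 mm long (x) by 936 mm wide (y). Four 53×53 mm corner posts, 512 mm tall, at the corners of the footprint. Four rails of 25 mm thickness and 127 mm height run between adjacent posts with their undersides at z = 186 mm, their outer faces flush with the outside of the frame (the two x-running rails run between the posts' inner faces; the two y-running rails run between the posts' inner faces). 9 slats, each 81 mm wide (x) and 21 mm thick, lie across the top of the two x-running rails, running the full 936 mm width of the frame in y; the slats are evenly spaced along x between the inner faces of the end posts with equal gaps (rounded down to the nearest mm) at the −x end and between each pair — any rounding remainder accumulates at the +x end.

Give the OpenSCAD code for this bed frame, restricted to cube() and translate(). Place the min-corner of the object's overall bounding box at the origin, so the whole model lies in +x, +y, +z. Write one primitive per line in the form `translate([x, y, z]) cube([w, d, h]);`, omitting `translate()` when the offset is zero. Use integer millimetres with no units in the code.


// slat z = rail_z + rail_h = 186 + 127 = 313
// slat gap = ⌊(1866 − 9·81) / 10⌋ = 113
cube([53, 53, 512]);
translate([0, 883, 0]) cube([53, 53, 512]);
translate([1919, 0, 0]) cube([53, 53, 512]);
translate([1919, 883, 0]) cube([53, 53, 512]);
translate([53, 0, 186]) cube([1866, 25, 127]);
translate([53, 911, 186]) cube([1866, 25, 127]);
translate([0, 53, 186]) cube([25, 830, 127]);
translate([1947, 53, 186]) cube([25, 830, 127]);
translate([166, 0, 313]) cube([81, 936, 21]);
translate([360, 0, 313]) cube([81, 936, 21]);
translate([554, 0, 313]) cube([81, 936, 21]);
translate([748, 0, 313]) cube([81, 936, 21]);
translate([942, 0, 313]) cube([81, 936, 21]);
translate([1136, 0, 313]) cube([81, 936, 21]);
translate([1330, 0, 313]) cube([81, 936, 21]);
translate([1524, 0, 313]) cube([81, 936, 21]);
translate([1718, 0, 313]) cube([81, 936, 21]);


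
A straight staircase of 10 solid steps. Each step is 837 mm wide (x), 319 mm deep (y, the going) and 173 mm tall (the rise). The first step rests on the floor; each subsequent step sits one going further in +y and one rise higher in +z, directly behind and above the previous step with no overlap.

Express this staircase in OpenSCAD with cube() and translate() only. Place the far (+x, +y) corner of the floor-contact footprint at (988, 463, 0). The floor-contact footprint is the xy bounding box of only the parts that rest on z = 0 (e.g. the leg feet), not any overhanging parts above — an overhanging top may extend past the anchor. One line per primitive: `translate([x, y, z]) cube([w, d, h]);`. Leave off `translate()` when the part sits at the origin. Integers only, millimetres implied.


translate([151, 144, 0]) cube([837, 319, 173]);
translate([151, 463, 173]) cube([837, 319, 173]);
translate([151, 782, 346]) cube([837, 319, 173]);
translate([151, 1101, 519]) cube([837, 319, 173]);
translate([151, 1420, 692]) cube([837, 319, 173]);
translate([151, 1739, 865]) cube([837, 319, 173]);
translate([151, 2058, 1038]) cube([837, 319, 173]);
translate([151, 2377, 1211]) cube([837, 319, 173]);
translate([151, 2696, 1384]) cube([837, 319, 173]);
translate([151, 3015, 1557]) cube([837, 319, 173]);


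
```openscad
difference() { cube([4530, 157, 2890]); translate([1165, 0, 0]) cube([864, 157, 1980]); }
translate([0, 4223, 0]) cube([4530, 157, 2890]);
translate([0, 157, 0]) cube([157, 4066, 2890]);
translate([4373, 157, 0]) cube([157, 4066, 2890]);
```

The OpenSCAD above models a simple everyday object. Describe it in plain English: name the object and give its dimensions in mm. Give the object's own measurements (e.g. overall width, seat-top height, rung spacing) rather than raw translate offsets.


A single room: four walls, each 2890 mm tall and 157 mm thick, enclosing an outside footprint 4530×4380 mm (x × y), no floor or roof. The front and back walls (−y and +y sides) run the full x-width; the side walls fit between their inner faces. A door opening 864 mm wide and 1980 mm tall is cut through the front wall from the floor up, its −x edge 1165 mm from the wall's −x end.


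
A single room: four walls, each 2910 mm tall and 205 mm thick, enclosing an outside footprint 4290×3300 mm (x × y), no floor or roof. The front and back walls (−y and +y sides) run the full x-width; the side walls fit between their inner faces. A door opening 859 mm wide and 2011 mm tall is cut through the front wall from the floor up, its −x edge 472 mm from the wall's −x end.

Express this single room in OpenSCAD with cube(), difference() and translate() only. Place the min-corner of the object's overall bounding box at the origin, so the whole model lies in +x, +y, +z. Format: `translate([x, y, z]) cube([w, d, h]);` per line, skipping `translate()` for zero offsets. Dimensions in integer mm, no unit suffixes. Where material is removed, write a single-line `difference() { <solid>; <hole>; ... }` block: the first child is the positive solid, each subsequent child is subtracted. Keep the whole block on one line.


difference() { cube([4290, 205, 2910]); translate([472, 0, 0]) cube([859, 205, 2011]); }
translate([0, 3095, 0]) cube([4290, 205, 2910]);
translate([0, 205, 0]) cube([205, 2890, 2910]);
translate([4085, 205, 0]) cube([205, 2890, 2910]);


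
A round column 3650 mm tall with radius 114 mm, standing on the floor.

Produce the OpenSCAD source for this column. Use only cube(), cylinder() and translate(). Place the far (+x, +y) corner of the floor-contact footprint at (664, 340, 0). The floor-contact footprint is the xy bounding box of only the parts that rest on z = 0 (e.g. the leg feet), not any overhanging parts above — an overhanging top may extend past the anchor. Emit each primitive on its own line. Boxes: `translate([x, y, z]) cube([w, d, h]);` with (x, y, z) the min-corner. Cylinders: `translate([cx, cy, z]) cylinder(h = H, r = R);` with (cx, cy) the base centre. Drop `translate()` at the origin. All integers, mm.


translate([550, 226, 0]) cylinder(h = 3650, r = 114);


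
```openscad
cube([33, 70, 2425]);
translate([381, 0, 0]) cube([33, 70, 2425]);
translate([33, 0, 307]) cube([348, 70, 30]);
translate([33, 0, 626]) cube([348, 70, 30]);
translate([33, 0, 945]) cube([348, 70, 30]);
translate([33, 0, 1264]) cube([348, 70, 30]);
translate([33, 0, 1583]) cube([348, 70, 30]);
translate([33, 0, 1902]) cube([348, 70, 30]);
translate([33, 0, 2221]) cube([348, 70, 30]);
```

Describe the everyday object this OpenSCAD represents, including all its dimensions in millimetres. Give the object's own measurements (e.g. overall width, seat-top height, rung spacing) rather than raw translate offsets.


A straight ladder. Two 33×70 mm vertical rails, 2425 mm tall, stand 414 mm apart (outside-to-outside) with their front faces coplanar on the −y side. 7 rungs, each 70 mm deep and 30 mm tall, span between the inner faces of the rails, front faces flush with the rails. The lowest rung's underside is at z = 307 mm and rungs are spaced 319 mm apart (underside to underside).


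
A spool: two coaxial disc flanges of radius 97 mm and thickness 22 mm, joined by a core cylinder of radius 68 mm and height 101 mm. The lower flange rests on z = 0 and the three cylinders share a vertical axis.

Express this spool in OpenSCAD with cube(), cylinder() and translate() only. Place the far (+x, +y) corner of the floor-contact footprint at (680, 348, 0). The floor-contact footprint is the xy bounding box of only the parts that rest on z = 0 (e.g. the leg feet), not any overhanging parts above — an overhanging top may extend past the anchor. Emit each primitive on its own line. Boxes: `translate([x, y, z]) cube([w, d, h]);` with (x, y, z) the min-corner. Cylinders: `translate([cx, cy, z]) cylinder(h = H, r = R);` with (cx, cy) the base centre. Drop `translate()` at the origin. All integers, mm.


translate([583, 251, 0]) cylinder(h = 22, r = 97);
translate([583, 251, 22]) cylinder(h = 101, r = 68);
translate([583, 251, 123]) cylinder(h = 22, r = 97);


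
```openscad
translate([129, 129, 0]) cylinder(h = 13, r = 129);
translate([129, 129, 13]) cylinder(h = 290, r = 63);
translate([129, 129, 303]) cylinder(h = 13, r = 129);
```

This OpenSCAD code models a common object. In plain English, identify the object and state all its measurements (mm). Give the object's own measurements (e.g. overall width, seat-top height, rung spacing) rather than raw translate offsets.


A spool: two coaxial disc flanges of radius 129 mm and thickness 13 mm, joined by a core cylinder of radius 63 mm and height 290 mm. The lower flange rests on z = 0 and the three cylinders share a vertical axis.


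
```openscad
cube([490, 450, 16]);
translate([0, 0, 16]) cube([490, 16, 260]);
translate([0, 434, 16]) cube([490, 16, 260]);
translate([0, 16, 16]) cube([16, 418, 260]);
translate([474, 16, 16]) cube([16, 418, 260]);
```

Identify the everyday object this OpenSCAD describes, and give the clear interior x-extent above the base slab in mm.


An open box. The internal width is 458 mm.

A 490×450 base slab with four walls standing on it — an open box. The base is 490 mm wide and the walls are 16 mm thick, so the internal width is 490 − 2 × 16 = 458 mm.


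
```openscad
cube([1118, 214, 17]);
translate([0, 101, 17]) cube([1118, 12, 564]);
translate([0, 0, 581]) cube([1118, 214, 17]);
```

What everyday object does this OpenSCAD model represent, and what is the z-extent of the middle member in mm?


An I-beam. The web height is 564 mm.

Two wide flanges with a thin centred web — an I-beam. Overall 598 mm minus two 17 mm flanges gives a web of 598 − 2·17 = 564 mm.


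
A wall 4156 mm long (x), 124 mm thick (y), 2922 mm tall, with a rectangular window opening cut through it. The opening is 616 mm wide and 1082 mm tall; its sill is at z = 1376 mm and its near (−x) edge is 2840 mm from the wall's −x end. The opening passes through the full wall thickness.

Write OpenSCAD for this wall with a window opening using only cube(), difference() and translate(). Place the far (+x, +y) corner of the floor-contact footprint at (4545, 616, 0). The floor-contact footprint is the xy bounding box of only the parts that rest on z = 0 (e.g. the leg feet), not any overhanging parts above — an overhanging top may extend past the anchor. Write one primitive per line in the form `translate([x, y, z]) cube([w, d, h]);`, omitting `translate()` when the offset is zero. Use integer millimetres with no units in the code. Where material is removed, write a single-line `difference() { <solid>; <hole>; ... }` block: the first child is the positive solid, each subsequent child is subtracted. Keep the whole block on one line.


difference() { translate([389, 492, 0]) cube([4156, 124, 2922]); translate([3229, 492, 1376]) cube([616, 124, 1082]); }


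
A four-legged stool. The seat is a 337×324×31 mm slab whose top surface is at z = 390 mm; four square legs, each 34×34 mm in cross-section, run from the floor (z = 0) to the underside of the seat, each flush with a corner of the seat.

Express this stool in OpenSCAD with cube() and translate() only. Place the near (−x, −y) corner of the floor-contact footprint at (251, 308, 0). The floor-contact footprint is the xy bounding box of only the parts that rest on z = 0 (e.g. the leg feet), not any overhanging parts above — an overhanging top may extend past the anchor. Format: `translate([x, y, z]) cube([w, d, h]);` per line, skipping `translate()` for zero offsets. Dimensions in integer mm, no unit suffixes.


translate([251, 308, 359]) cube([337, 324, 31]);
translate([251, 308, 0]) cube([34, 34, 359]);
translate([554, 308, 0]) cube([34, 34, 359]);
translate([251, 598, 0]) cube([34, 34, 359]);
translate([554, 598, 0]) cube([34, 34, 359]);


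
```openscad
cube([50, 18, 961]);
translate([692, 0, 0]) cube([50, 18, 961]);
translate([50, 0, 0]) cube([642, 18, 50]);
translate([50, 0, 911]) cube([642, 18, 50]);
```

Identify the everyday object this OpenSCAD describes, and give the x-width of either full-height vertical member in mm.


A picture frame. The border width is 50 mm.

Four thin pieces enclosing a rectangular opening — a picture frame. The two full-height stiles are 961 mm tall; the top rail sits at z = 911 and is 50 mm tall, so the border above the opening is 961 − 911 = 50 mm, matching the stile x-width.


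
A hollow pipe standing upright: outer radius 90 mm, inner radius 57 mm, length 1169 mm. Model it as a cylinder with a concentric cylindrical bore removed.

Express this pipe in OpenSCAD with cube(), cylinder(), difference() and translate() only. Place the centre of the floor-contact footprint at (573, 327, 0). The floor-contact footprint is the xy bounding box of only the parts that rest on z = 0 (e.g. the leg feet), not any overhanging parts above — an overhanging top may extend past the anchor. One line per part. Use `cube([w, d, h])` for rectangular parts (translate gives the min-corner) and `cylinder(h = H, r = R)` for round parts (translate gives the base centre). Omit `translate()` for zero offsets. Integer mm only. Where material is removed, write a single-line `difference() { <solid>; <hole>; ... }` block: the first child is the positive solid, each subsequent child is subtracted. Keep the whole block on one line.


difference() { translate([573, 327, 0]) cylinder(h = 1169, r = 90); translate([573, 327, 0]) cylinder(h = 1169, r = 57); }


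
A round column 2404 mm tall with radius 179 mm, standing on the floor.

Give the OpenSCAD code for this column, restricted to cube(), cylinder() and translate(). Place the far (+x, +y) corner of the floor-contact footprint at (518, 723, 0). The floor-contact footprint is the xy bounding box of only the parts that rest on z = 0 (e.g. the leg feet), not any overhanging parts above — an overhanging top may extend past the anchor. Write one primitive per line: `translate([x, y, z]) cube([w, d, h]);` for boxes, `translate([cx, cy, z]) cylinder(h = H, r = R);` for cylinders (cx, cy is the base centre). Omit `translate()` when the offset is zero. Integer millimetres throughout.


translate([339, 544, 0]) cylinder(h = 2404, r = 179);


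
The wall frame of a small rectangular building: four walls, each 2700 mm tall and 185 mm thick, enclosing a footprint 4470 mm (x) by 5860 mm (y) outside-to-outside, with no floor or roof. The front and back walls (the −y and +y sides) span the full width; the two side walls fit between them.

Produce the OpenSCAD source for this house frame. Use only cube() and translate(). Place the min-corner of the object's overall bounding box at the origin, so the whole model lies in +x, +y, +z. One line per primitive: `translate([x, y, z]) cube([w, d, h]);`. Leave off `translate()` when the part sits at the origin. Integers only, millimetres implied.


cube([4470, 185, 2700]);
translate([0, 5675, 0]) cube([4470, 185, 2700]);
translate([0, 185, 0]) cube([185, 5490, 2700]);
translate([4285, 185, 0]) cube([185, 5490, 2700]);


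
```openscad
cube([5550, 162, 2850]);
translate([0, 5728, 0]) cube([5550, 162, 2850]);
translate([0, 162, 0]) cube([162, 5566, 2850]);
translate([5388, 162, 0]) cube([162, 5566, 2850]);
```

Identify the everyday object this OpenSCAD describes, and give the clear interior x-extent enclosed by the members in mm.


A house (or room) frame. The interior width is 5226 mm.

Four 2850 mm walls enclosing a rectangle with no floor or roof — a room or house frame. Outside width is 5550 mm and wall thickness is 162 mm, so the interior width is 5550 − 2 × 162 = 5226 mm.


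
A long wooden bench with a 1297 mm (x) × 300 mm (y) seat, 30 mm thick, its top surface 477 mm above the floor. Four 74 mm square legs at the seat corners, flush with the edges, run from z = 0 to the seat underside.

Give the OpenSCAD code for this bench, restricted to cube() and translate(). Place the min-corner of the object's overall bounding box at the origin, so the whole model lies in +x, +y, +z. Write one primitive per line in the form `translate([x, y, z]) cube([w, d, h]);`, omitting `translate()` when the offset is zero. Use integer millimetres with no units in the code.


translate([0, 0, 447]) cube([1297, 300, 30]);
cube([74, 74, 447]);
translate([0, 226, 0]) cube([74, 74, 447]);
translate([1223, 0, 0]) cube([74, 74, 447]);
translate([1223, 226, 0]) cube([74, 74, 447]);


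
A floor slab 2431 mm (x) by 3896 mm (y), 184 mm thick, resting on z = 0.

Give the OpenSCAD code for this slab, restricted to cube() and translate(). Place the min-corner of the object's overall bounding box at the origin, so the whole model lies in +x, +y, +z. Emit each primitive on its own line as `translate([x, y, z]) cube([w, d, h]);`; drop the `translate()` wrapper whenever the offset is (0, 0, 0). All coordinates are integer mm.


cube([2431, 3896, 184]);


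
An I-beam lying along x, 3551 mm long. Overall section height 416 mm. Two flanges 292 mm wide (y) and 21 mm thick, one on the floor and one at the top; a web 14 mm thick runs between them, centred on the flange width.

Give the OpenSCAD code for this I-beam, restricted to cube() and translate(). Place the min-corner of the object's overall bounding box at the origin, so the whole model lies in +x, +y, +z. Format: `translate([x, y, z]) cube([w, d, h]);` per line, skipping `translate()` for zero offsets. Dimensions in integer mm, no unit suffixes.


cube([3551, 292, 21]);
translate([0, 139, 21]) cube([3551, 14, 374]);
translate([0, 0, 395]) cube([3551, 292, 21]);


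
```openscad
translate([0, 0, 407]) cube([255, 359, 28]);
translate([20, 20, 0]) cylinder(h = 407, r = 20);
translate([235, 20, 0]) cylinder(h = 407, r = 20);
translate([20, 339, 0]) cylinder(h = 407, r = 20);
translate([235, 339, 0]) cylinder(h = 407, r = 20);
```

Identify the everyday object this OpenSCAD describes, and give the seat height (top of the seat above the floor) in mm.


A stool. The seat height is 435 mm.

A 255×359×28 slab at z = 407 on four corner cylinders — a stool. The seat top is 407 + 28 = 435 mm.


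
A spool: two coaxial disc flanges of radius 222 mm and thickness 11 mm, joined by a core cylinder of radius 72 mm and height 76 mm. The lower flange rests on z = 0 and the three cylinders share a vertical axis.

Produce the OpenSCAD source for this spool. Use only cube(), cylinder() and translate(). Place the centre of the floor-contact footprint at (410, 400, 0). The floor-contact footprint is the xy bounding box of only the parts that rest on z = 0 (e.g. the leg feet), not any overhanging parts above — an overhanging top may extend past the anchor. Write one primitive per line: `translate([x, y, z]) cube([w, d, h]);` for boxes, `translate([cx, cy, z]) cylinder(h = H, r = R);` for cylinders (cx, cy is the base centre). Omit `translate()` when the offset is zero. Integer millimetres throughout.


translate([410, 400, 0]) cylinder(h = 11, r = 222);
translate([410, 400, 11]) cylinder(h = 76, r = 72);
translate([410, 400, 87]) cylinder(h = 11, r = 222);


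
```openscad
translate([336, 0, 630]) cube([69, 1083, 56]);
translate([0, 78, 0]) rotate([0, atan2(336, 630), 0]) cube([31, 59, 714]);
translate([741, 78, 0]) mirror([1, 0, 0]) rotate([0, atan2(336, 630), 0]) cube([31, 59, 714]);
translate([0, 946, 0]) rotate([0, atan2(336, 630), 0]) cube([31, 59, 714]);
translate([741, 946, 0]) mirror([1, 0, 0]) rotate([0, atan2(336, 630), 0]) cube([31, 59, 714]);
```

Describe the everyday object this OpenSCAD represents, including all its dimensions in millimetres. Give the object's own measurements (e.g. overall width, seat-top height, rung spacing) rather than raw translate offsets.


A sawhorse. A 69×1083×56 mm beam (x, y, z) sits on two A-frame leg pairs. Each pair is two raked legs of 31×59 mm section (59 mm along y) splaying symmetrically in x. Each leg rises 630 mm vertically over 336 mm of horizontal reach and is 714 mm long along its own axis. Every leg's outer bottom edge rests on the floor and its outer top edge meets a bottom edge of the beam — the left legs (tilting toward +x) meet the beam's −x bottom edge, the right legs (their mirror images, tilting toward −x) meet its +x bottom edge — so the leg tops tuck under the beam, the beam's underside is 630 mm above the floor, and the feet are 741 mm apart outside-to-outside with the beam centred between them. The two leg pairs are set in 78 mm from either end of the beam.


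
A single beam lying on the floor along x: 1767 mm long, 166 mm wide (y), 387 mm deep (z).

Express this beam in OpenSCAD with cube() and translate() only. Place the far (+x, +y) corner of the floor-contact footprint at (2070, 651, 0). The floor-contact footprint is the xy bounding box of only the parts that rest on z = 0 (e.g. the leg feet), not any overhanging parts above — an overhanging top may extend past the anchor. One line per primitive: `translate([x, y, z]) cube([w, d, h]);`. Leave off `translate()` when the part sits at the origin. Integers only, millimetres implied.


translate([303, 485, 0]) cube([1767, 166, 387]);


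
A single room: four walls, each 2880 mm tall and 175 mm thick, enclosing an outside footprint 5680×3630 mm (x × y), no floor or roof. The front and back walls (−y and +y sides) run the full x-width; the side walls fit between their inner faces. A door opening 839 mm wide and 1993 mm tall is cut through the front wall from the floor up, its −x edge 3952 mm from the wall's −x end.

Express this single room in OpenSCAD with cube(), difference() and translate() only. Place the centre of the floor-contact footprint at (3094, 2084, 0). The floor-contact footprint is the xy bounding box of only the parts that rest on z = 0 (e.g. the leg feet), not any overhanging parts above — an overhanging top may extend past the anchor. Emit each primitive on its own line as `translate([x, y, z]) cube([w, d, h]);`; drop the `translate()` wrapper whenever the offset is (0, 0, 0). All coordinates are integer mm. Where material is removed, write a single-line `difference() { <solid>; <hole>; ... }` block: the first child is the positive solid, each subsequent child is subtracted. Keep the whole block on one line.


difference() { translate([254, 269, 0]) cube([5680, 175, 2880]); translate([4206, 269, 0]) cube([839, 175, 1993]); }
translate([254, 3724, 0]) cube([5680, 175, 2880]);
translate([254, 444, 0]) cube([175, 3280, 2880]);
translate([5759, 444, 0]) cube([175, 3280, 2880]);


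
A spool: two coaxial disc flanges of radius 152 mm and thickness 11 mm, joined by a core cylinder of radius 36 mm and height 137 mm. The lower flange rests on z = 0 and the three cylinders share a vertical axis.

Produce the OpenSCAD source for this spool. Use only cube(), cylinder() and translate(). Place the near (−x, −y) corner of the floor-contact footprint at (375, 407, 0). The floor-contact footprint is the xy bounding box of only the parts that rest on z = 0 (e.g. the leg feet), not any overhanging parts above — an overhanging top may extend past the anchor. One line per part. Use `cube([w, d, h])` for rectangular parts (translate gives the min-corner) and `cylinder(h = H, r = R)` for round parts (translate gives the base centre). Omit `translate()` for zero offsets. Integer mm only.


translate([527, 559, 0]) cylinder(h = 11, r = 152);
translate([527, 559, 11]) cylinder(h = 137, r = 36);
translate([527, 559, 148]) cylinder(h = 11, r = 152);


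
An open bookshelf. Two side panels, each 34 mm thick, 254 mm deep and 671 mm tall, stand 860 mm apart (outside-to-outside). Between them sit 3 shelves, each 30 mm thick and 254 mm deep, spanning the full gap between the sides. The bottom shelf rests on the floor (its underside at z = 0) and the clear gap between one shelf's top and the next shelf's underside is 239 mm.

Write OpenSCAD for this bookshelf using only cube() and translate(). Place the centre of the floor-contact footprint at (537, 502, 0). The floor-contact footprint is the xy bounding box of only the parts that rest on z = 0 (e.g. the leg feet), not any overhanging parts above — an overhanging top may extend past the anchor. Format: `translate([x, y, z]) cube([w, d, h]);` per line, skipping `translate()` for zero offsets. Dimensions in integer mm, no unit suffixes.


translate([107, 375, 0]) cube([34, 254, 671]);
translate([933, 375, 0]) cube([34, 254, 671]);
translate([141, 375, 0]) cube([792, 254, 30]);
translate([141, 375, 269]) cube([792, 254, 30]);
translate([141, 375, 538]) cube([792, 254, 30]);


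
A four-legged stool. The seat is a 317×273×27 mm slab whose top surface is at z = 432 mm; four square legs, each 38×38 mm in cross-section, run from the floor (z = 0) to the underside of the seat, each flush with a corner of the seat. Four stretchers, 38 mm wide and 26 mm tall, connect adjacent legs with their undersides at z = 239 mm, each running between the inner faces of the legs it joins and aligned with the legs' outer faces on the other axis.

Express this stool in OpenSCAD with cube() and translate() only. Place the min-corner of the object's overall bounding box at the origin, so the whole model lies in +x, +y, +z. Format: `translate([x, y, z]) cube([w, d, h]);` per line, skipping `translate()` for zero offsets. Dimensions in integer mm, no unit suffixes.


translate([0, 0, 405]) cube([317, 273, 27]);
cube([38, 38, 405]);
translate([279, 0, 0]) cube([38, 38, 405]);
translate([0, 235, 0]) cube([38, 38, 405]);
translate([279, 235, 0]) cube([38, 38, 405]);
translate([38, 0, 239]) cube([241, 38, 26]);
translate([38, 235, 239]) cube([241, 38, 26]);
translate([0, 38, 239]) cube([38, 197, 26]);
translate([279, 38, 239]) cube([38, 197, 26]);


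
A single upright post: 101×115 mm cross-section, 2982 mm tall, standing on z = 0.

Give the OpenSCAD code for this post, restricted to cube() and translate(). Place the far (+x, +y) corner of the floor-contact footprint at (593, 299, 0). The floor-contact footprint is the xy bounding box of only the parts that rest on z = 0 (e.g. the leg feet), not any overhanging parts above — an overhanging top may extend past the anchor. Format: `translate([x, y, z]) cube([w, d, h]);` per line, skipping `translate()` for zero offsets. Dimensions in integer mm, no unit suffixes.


translate([492, 184, 0]) cube([101, 115, 2982]);


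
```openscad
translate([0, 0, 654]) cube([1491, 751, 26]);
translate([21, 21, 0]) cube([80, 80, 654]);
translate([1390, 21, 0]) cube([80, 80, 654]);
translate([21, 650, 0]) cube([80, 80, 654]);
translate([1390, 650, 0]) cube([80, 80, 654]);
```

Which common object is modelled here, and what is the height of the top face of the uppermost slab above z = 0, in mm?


A table. The table height is 680 mm.

A 1491×751×26 slab sits at z = 654 on four 80 mm square posts — a table. The top surface is at 654 + 26 = 680 mm.


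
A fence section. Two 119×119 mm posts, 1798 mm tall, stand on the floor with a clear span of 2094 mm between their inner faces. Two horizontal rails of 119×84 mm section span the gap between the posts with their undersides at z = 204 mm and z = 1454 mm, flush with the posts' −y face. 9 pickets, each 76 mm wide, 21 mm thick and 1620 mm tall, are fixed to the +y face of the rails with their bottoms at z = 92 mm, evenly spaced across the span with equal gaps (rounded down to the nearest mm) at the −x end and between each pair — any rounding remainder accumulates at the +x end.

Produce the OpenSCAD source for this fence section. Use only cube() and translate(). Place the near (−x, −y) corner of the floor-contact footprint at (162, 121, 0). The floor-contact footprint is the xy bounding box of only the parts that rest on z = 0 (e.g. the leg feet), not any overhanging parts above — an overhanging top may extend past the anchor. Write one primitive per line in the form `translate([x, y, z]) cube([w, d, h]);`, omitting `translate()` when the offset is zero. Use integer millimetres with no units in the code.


translate([162, 121, 0]) cube([119, 119, 1798]);
translate([2375, 121, 0]) cube([119, 119, 1798]);
translate([281, 121, 204]) cube([2094, 119, 84]);
translate([281, 121, 1454]) cube([2094, 119, 84]);
translate([422, 240, 92]) cube([76, 21, 1620]);
translate([639, 240, 92]) cube([76, 21, 1620]);
translate([856, 240, 92]) cube([76, 21, 1620]);
translate([1073, 240, 92]) cube([76, 21, 1620]);
translate([1290, 240, 92]) cube([76, 21, 1620]);
translate([1507, 240, 92]) cube([76, 21, 1620]);
translate([1724, 240, 92]) cube([76, 21, 1620]);
translate([1941, 240, 92]) cube([76, 21, 1620]);
translate([2158, 240, 92]) cube([76, 21, 1620]);


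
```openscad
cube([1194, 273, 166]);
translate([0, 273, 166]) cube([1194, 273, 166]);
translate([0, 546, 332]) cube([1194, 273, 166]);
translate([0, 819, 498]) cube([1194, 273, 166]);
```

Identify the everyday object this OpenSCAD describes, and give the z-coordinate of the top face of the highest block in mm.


A staircase. The total rise is 664 mm.

4 identical blocks, each offset up and back from the previous — a staircase. Each step is 166 mm tall and there are 4 of them, so the total rise is 4 × 166 = 664 mm.


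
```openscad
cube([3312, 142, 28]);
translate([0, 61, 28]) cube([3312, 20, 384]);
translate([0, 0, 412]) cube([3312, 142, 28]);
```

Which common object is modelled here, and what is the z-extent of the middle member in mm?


An I-beam. The web height is 384 mm.

Two wide flanges with a thin centred web — an I-beam. Overall 440 mm minus two 28 mm flanges gives a web of 440 − 2·28 = 384 mm.


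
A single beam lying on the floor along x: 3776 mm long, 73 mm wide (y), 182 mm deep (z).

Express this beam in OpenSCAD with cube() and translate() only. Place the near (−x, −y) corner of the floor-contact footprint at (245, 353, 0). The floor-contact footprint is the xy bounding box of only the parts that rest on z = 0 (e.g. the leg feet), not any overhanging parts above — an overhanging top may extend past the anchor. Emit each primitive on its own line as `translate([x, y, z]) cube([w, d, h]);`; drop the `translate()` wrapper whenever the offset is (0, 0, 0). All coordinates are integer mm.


translate([245, 353, 0]) cube([3776, 73, 182]);


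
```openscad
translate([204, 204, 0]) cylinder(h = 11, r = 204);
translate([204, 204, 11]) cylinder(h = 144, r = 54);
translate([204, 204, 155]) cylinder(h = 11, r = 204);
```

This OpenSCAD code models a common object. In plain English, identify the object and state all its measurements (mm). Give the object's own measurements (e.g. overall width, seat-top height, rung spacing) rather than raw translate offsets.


A spool: two coaxial disc flanges of radius 204 mm and thickness 11 mm, joined by a core cylinder of radius 54 mm and height 144 mm. The lower flange rests on z = 0 and the three cylinders share a vertical axis.


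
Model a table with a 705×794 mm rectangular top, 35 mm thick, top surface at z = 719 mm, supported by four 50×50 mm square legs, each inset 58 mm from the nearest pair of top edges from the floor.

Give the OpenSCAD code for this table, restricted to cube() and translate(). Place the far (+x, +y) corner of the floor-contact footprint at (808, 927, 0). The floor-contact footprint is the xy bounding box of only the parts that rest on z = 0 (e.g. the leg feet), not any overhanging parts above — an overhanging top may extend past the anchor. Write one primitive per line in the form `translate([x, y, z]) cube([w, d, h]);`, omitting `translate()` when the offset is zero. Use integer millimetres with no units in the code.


translate([161, 191, 684]) cube([705, 794, 35]);
translate([219, 249, 0]) cube([50, 50, 684]);
translate([758, 249, 0]) cube([50, 50, 684]);
translate([219, 877, 0]) cube([50, 50, 684]);
translate([758, 877, 0]) cube([50, 50, 684]);


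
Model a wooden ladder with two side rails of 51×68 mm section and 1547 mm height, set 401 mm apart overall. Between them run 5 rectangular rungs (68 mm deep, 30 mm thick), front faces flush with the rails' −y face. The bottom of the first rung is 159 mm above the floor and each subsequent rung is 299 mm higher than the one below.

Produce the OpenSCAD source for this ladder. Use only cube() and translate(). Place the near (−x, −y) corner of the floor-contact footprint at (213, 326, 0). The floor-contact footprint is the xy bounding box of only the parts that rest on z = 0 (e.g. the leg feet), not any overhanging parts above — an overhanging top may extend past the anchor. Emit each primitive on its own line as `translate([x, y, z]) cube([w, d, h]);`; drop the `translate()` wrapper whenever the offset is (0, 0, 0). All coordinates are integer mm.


translate([213, 326, 0]) cube([51, 68, 1547]);
translate([563, 326, 0]) cube([51, 68, 1547]);
translate([264, 326, 159]) cube([299, 68, 30]);
translate([264, 326, 458]) cube([299, 68, 30]);
translate([264, 326, 757]) cube([299, 68, 30]);
translate([264, 326, 1056]) cube([299, 68, 30]);
translate([264, 326, 1355]) cube([299, 68, 30]);


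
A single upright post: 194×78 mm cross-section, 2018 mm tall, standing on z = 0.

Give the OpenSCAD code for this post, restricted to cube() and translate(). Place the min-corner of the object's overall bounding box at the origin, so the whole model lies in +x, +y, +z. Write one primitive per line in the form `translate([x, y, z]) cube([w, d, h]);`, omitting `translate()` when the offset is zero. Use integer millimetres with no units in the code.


cube([194, 78, 2018]);


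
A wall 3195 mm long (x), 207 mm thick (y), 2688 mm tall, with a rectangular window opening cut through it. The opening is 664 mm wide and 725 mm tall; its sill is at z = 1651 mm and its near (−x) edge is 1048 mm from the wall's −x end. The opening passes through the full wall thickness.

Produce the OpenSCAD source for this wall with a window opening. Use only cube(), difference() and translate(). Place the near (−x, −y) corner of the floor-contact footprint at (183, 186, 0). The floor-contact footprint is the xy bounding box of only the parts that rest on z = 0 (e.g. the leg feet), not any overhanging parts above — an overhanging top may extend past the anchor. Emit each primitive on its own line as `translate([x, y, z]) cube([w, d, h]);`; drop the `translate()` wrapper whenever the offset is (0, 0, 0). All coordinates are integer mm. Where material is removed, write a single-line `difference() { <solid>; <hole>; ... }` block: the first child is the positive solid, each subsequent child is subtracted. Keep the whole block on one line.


difference() { translate([183, 186, 0]) cube([3195, 207, 2688]); translate([1231, 186, 1651]) cube([664, 207, 725]); }


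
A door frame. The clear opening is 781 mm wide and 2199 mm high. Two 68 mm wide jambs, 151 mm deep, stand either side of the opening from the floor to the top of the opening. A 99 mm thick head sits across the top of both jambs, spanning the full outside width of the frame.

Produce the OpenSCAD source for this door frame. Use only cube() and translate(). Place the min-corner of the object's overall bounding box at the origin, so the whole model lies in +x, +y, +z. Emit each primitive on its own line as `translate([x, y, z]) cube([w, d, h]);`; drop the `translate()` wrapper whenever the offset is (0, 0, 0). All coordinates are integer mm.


cube([68, 151, 2199]);
translate([849, 0, 0]) cube([68, 151, 2199]);
translate([0, 0, 2199]) cube([917, 151, 99]);


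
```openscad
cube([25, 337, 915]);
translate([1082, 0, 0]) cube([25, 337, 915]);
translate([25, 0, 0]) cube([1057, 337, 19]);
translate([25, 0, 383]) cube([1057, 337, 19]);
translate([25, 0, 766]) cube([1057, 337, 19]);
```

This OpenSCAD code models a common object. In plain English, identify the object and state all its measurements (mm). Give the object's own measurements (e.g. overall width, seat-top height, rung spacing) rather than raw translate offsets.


An open bookshelf. Two side panels, each 25 mm thick, 337 mm deep and 915 mm tall, stand 1107 mm apart (outside-to-outside). Between them sit 3 shelves, each 19 mm thick and 337 mm deep, spanning the full gap between the sides. The bottom shelf rests on the floor (its underside at z = 0) and the clear gap between one shelf's top and the next shelf's underside is 364 mm.


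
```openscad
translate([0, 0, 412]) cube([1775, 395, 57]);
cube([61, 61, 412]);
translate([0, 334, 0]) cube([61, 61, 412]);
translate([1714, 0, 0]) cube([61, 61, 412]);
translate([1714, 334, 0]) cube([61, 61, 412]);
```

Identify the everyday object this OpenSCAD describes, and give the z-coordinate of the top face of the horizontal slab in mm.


A bench. The seat-top height is 469 mm.

A long slab on four corner posts — a bench. The slab sits at z = 412 with thickness 57, so the top is 412 + 57 = 469 mm.


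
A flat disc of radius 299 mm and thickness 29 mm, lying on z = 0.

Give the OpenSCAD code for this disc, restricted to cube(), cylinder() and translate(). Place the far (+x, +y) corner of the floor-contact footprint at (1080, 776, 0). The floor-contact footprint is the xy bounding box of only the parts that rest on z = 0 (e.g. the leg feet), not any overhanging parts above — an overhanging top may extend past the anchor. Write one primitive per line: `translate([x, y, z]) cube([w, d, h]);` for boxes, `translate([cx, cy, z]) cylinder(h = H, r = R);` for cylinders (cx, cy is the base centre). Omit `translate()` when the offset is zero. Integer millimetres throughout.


translate([781, 477, 0]) cylinder(h = 29, r = 299);


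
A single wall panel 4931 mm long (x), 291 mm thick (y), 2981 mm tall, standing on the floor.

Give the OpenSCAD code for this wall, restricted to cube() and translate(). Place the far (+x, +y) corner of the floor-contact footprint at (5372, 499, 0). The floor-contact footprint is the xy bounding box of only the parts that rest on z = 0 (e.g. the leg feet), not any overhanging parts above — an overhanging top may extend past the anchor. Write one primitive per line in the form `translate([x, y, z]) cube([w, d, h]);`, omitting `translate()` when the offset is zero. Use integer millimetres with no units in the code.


translate([441, 208, 0]) cube([4931, 291, 2981]);


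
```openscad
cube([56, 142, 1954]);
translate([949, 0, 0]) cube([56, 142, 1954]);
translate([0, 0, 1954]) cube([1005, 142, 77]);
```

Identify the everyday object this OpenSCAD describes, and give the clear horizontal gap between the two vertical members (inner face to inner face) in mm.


A door frame. The clear opening width is 893 mm.

Two 1954 mm tall posts with a header on top — a door frame. The left jamb is 56 mm wide at x = 0; the right jamb starts at x = 949. The clear opening is 949 − 56 = 893 mm.


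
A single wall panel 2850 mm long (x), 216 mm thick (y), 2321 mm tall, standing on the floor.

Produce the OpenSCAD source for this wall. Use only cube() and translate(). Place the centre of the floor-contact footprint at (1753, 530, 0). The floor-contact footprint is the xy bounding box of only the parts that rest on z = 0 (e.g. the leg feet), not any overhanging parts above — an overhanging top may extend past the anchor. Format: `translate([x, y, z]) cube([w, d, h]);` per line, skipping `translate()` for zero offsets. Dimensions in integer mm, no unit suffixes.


translate([328, 422, 0]) cube([2850, 216, 2321]);


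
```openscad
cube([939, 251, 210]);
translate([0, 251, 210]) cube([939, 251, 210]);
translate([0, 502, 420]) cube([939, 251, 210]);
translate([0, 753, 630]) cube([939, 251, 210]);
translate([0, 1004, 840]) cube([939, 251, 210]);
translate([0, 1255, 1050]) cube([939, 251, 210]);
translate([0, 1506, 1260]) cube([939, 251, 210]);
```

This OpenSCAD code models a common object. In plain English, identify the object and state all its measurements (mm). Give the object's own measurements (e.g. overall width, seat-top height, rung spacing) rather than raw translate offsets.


A straight staircase of 7 solid steps. Each step is 939 mm wide (x), 251 mm deep (y, the going) and 210 mm tall (the rise). The first step rests on the floor; each subsequent step sits one going further in +y and one rise higher in +z, directly behind and above the previous step with no overlap.
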